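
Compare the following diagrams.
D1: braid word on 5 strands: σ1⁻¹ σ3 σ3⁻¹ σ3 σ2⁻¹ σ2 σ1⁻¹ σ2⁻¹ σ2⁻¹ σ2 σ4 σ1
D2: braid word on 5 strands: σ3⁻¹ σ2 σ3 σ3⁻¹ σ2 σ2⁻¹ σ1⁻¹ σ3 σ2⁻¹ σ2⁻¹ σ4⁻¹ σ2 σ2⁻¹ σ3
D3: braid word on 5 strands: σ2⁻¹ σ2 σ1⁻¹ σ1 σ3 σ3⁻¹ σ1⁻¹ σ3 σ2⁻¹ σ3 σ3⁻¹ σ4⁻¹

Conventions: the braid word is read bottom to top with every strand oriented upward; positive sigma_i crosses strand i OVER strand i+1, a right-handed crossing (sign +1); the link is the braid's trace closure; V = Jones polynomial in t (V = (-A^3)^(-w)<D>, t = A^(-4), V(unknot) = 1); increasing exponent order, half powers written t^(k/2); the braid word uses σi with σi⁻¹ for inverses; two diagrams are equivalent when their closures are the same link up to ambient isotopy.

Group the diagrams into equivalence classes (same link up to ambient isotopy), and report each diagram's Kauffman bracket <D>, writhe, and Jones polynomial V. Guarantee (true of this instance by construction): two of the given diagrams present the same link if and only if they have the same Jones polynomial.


classes: {D1, D2, D3}
V(D1) = 1  [12 crossings, <D> = 1, w = 0]
V(D2) = 1  (w -2, c 14, <D> = A^-6)
V(D3) = 1  (w -2, c 12, <D> = A^-6)
insight: all 3 diagrams share one V(t), hence one class


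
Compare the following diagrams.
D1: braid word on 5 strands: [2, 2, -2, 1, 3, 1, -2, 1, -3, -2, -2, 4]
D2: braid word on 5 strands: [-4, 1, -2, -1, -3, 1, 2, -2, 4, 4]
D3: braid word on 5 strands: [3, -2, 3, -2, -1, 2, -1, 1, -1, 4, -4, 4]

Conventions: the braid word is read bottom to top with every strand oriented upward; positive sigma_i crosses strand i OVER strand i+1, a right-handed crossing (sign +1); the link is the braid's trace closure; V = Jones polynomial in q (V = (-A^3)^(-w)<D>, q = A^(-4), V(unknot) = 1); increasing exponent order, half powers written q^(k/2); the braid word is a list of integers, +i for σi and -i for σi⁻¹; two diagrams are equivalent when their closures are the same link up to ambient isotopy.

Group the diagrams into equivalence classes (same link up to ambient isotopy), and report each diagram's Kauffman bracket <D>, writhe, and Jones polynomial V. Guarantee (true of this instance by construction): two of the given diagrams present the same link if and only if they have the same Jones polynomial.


grouping into links: {D1} | {D2} | {D3}
V(D1) = q + q^3 - q^4  (w +2, c 12, <D> = -A^-10 + A^-6 + A^2)
V(D2) = 1  (w 0, c 10, <D> = 1)
V(D3) = q^-4 - q^-3 + q^-2 - 2q^-1 + 2 - q + q^2  (w 0, c 12, <D> = A^-8 - A^-4 + 2 - 2A^4 + A^8 - A^12 + A^16)
key observation: V(q) takes 3 values over 3 diagrams, fixing the grouping


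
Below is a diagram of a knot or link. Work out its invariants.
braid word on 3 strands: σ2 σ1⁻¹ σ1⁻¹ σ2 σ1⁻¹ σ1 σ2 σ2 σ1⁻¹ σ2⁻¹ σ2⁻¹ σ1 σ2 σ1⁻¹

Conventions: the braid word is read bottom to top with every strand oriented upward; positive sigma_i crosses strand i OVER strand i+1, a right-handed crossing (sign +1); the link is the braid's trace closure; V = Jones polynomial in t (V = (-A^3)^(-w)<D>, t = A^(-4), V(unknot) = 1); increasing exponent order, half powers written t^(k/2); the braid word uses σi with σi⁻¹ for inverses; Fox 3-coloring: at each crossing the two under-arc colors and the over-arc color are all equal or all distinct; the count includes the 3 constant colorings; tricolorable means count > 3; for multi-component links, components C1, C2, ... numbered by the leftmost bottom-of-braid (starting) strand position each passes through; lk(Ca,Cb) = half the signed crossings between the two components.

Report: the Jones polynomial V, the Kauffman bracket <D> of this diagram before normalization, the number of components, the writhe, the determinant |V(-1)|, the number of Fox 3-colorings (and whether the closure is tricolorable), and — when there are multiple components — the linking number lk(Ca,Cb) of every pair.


V = -t^-5 + 2t^-4 - 4t^-3 + 6t^-2 - 7t^-1 + 9 - 7t + 6t^2 - 4t^3 + 2t^4 - t^5
<D> = -A^-20 + 2A^-16 - 4A^-12 + 6A^-8 - 7A^-4 + 9 - 7A^4 + 6A^8 - 4A^12 + 2A^16 - A^20 (w = 0)
1 component over 14 crossings, w = 0
3 Fox colorings among 3^14, |V(-1)| = 49: not tricolorable
why: w = 0 (over 14 crossings) is diagram-only; (-A^3)^(0) removes it from V


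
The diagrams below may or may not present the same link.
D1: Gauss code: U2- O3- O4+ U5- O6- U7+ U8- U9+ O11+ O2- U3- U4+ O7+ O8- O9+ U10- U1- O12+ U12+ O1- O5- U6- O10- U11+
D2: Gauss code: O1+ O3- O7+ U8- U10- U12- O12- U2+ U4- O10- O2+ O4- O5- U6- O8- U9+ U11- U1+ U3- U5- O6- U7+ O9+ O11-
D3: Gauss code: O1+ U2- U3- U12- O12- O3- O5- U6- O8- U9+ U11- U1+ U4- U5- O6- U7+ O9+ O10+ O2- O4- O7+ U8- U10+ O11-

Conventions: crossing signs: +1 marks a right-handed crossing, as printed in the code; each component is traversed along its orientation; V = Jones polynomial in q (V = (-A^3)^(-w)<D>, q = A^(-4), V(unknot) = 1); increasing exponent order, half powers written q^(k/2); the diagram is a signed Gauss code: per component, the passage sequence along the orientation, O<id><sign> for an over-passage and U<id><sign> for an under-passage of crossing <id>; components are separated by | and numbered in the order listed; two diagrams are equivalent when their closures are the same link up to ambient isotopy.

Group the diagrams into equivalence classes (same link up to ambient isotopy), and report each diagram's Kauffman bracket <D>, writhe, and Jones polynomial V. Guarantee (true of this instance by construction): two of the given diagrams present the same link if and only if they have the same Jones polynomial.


grouping into links: {D1, D2, D3}
V(D1) = -q^-4 + q^-3 + q^-1  (w -2, c 12, <D> = A^-2 + A^6 - A^10)
V(D2) = -q^-4 + q^-3 + q^-1  (w -4, c 12, <D> = A^-8 + 1 - A^4)
V(D3) = -q^-4 + q^-3 + q^-1  (w -4, c 12, <D> = A^-8 + 1 - A^4)
key observation: one V(q) for all 3 diagrams — one class (guaranteed)


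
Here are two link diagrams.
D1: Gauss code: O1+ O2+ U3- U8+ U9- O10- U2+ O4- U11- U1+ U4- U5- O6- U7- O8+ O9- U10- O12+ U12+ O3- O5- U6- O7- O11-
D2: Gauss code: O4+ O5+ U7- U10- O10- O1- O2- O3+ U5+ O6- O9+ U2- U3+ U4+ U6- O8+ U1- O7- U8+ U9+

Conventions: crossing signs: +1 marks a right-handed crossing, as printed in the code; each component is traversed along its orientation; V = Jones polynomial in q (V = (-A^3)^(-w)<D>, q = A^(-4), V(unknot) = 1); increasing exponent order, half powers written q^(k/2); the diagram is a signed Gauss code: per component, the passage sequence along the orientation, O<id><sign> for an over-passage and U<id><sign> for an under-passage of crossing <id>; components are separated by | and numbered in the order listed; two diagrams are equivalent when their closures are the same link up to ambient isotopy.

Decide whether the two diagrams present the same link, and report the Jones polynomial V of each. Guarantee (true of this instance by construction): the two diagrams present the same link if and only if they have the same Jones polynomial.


equivalent: no
D1 (bracket A^-8 - A^-4 + 2 - A^4 + A^8 - A^12; 12 crossings at w = -4): V = -q^-6 + q^-5 - q^-4 + 2q^-3 - q^-2 + q^-1
D2 (bracket A^-16 - A^-12 + A^-8 - 2A^-4 + 2 - A^4 + A^8; 10 crossings at w = 0): V = q^-2 - q^-1 + 2 - 2q + q^2 - q^3 + q^4
key observation: 2 classes among 2 diagrams; unequal V(q) rules out equality


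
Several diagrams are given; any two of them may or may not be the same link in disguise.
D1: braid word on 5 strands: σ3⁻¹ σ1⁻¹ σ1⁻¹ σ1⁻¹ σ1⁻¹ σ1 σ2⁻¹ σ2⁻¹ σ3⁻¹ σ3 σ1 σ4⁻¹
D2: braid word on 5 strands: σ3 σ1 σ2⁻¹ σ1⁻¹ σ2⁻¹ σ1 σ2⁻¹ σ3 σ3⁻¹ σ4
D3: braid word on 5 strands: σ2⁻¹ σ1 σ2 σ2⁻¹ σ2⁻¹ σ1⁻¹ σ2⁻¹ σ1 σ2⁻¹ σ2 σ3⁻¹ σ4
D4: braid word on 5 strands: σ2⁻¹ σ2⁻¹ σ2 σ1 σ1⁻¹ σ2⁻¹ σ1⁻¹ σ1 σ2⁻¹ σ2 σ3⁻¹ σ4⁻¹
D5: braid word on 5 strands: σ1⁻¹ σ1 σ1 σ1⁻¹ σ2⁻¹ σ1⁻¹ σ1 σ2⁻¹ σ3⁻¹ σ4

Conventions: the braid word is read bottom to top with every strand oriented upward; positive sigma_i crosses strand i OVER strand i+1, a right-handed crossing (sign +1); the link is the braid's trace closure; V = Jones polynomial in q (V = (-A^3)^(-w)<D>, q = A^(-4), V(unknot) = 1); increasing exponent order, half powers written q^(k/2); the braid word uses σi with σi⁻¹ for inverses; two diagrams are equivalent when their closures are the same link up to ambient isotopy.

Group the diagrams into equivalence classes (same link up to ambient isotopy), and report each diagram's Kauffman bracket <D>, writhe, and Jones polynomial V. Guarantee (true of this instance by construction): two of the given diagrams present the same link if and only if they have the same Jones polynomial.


grouping into links: {D1} | {D2, D3, D4, D5}
V(D1) = q^-5 + 2q^-3 + q^-1  (w -6, c 12, <D> = A^-14 + 2A^-6 + A^2)
V(D2) = q^-3 + q^-2 + q^-1 + 1  (w 0, c 10, <D> = 1 + A^4 + A^8 + A^12)
V(D3) = q^-3 + q^-2 + q^-1 + 1  (w -2, c 12, <D> = A^-6 + A^-2 + A^2 + A^6)
D4 (bracket A^-12 + A^-8 + A^-4 + 1; 12 crossings at w = -4): V = q^-3 + q^-2 + q^-1 + 1
V(D5) = q^-3 + q^-2 + q^-1 + 1  (w -2, c 10, <D> = A^-6 + A^-2 + A^2 + A^6)
why: V(q) takes 2 values over 5 diagrams, fixing the grouping


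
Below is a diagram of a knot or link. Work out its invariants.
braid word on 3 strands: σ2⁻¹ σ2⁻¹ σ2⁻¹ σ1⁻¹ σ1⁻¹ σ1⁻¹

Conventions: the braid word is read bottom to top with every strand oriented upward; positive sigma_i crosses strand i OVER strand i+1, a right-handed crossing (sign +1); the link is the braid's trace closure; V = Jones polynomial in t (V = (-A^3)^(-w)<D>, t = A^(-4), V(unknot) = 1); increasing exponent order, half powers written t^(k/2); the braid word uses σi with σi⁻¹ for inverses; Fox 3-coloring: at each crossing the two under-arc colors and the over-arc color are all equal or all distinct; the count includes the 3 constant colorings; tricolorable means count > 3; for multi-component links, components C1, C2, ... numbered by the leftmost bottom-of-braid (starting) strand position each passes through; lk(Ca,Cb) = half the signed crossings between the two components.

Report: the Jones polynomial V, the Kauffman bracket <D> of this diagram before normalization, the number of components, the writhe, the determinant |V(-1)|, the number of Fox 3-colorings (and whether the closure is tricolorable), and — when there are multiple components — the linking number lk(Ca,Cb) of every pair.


V = t^-8 - 2t^-7 + t^-6 - 2t^-5 + 2t^-4 + t^-2
<D> = A^-10 + 2A^-2 - 2A^2 + A^6 - 2A^10 + A^14 (w = -6)
1 component over 6 crossings, w = -6
27 Fox colorings among 3^6, |V(-1)| = 9: tricolorable
why: w = -6 (over 6 crossings) is diagram-only; (-A^3)^(6) removes it from V


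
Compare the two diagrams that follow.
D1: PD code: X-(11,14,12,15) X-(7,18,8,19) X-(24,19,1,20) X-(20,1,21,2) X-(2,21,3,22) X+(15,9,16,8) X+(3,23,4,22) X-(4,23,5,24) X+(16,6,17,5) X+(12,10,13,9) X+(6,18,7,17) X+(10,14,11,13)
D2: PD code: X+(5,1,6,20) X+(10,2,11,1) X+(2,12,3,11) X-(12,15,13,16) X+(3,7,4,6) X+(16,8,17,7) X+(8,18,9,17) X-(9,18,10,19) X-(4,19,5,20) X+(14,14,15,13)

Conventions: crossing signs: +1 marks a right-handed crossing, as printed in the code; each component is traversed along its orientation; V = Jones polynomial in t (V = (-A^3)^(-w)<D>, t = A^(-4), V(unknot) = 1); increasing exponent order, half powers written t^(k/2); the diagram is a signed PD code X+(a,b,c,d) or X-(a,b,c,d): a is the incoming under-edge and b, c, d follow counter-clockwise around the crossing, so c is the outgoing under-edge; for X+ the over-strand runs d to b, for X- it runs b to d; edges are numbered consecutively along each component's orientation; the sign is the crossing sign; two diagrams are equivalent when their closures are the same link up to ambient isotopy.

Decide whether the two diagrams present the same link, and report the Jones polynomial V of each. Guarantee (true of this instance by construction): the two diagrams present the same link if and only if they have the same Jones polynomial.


same link: no
V(D1) = -t^-4 + t^-3 + t^-1  [12 crossings, <D> = A^4 + A^12 - A^16, w = 0]
V(D2) = t + t^3 - t^4  (w +4, c 10, <D> = -A^-4 + 1 + A^8)
note: 2 values of V(t) split the 2 diagrams


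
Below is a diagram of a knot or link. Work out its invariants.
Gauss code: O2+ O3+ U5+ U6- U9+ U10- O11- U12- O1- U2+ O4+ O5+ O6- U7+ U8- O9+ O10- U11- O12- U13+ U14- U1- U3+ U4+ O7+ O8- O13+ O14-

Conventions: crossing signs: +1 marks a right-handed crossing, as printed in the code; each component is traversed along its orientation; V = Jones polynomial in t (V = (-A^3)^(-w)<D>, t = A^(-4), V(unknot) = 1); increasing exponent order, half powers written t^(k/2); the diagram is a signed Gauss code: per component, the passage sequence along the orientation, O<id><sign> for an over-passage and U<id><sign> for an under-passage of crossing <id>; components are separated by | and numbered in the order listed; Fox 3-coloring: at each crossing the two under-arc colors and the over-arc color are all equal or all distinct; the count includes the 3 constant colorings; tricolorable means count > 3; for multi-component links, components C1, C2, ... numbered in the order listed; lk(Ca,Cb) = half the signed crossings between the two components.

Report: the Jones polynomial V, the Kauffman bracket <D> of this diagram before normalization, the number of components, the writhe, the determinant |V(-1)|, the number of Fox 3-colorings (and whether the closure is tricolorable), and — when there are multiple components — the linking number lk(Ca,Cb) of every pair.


Jones polynomial: V(t) = 1
<D> = 1; writhe 0
components 1, writhe 0 (14 crossings)
3-colorings: 3 of 3^14, det 1 — not tricolorable
note: w = 0 shifts under R1 moves; the (-A^3)^(0) factor cancels that in V


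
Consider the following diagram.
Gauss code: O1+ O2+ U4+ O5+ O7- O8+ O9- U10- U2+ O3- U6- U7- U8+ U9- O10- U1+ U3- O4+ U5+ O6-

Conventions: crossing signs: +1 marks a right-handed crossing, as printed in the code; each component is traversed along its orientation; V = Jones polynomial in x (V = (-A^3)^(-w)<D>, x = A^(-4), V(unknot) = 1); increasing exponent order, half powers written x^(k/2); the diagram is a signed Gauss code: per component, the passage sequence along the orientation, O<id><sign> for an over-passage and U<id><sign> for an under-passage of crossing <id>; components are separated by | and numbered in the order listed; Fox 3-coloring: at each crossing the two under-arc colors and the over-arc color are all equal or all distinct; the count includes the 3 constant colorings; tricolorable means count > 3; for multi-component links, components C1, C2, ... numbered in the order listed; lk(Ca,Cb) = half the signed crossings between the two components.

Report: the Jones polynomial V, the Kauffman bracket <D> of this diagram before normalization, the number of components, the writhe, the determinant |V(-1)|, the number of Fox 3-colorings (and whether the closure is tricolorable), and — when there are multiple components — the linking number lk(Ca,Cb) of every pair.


V(x) = -x^-3 + x^-2 - x^-1 + 3 - x + x^2 - x^3
bracket: -A^-12 + A^-8 - A^-4 + 3 - A^4 + A^8 - A^12, w = 0
1 component, writhe 0, over 10 crossings
det 9, colorings 27 of 3^10 — tricolorable
observation: w = 0 (over 10 crossings) is diagram-only; (-A^3)^(0) removes it from V


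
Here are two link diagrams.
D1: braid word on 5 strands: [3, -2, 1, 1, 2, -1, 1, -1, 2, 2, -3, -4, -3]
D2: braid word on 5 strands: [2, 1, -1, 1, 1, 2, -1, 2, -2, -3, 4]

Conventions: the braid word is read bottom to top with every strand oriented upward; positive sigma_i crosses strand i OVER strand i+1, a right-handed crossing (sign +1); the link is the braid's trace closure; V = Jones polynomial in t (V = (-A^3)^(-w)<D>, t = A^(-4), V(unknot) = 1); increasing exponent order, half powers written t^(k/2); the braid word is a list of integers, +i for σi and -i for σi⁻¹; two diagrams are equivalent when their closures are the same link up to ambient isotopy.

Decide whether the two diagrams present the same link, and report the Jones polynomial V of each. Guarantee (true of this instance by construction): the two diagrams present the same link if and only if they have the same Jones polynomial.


equivalent: yes
D1 (bracket A^-15 + A^-7 - A^-3 + A; 13 crossings at w = +1): V = -t^(1/2) + t^(3/2) - t^(5/2) - t^(9/2)
V(D2) = -t^(1/2) + t^(3/2) - t^(5/2) - t^(9/2)  (w +3, c 11, <D> = A^-9 + A^-1 - A^3 + A^7)
key observation: D2 (11 crossings) and D1 (13) are Markov-related braid presentations


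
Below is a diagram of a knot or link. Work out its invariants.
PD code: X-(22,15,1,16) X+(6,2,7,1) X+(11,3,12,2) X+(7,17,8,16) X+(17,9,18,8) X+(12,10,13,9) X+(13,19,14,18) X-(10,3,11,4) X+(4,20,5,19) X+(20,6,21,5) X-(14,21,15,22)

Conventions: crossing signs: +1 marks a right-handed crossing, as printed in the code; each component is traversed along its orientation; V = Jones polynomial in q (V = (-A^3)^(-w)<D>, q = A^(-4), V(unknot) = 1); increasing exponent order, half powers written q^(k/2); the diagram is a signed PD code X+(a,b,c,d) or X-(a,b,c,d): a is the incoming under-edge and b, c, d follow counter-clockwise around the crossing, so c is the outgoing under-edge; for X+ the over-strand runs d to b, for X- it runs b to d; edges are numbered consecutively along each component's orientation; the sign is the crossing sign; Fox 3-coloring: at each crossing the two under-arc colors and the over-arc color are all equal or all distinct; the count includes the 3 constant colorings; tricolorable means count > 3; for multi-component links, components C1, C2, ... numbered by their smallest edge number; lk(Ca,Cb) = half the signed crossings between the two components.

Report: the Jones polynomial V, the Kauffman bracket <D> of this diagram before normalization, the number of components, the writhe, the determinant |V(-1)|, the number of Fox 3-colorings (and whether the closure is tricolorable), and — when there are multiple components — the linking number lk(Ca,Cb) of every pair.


V = 2q - 2q^2 + 3q^3 - 3q^4 + 2q^5 - 2q^6 + q^7
<D> = -A^-13 + 2A^-9 - 2A^-5 + 3A^-1 - 3A^3 + 2A^7 - 2A^11 (w = +5)
1 component over 11 crossings, w = +5
9 Fox colorings among 3^11, |V(-1)| = 15: tricolorable
why: w = +5 (over 11 crossings) is diagram-only; (-A^3)^(-5) removes it from V


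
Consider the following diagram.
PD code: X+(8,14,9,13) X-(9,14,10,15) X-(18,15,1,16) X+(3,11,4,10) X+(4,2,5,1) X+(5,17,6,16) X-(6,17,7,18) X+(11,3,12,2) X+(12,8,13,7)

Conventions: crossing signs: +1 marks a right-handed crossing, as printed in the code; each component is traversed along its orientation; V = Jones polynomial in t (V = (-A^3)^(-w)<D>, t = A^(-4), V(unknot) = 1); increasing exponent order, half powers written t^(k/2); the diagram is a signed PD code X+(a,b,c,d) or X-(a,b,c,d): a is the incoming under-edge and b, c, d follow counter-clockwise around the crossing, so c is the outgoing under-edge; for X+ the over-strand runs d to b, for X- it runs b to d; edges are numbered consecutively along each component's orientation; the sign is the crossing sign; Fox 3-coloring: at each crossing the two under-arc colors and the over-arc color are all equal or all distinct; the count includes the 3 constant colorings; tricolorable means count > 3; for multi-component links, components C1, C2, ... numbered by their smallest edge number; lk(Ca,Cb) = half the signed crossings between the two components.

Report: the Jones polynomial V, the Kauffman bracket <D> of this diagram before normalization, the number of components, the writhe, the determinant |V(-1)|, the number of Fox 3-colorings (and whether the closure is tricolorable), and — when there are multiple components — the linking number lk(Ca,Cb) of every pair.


V(t) = t + t^3 - t^4
bracket: A^-7 - A^-3 - A^5, w = +3
1 component, writhe +3, over 9 crossings
det 3, colorings 9 of 3^9 — tricolorable
observation: |V(-1)| = 3: so tricolorable, since 3 divides 3


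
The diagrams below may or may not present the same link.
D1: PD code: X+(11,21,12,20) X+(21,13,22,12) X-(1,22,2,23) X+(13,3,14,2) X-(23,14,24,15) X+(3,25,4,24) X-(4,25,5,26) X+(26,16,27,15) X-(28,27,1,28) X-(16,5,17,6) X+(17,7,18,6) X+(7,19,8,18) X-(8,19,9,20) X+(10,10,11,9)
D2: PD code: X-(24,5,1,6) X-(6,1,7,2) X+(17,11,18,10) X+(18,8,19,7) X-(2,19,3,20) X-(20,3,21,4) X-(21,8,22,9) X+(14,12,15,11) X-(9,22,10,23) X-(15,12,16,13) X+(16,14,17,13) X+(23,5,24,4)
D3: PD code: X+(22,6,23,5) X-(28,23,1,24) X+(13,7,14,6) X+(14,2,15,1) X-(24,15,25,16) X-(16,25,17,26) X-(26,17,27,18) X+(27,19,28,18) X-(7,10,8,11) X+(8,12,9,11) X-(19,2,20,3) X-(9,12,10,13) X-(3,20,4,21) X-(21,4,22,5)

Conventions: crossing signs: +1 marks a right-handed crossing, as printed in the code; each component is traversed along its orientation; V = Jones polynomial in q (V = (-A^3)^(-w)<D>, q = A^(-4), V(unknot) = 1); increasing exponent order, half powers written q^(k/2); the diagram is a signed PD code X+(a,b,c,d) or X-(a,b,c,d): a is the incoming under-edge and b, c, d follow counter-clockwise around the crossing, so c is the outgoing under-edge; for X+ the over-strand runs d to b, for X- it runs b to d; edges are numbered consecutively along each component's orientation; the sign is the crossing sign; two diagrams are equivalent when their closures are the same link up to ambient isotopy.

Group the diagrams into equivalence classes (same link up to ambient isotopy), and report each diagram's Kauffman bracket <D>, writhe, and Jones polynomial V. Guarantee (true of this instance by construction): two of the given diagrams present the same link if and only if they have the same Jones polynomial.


grouping into links: {D1} | {D2, D3}
V(D1) = q + q^3 - q^4  (w +2, c 14, <D> = -A^-10 + A^-6 + A^2)
V(D2) = -q^-6 + q^-5 - q^-4 + 2q^-3 - q^-2 + q^-1  (w -2, c 12, <D> = A^-2 - A^2 + 2A^6 - A^10 + A^14 - A^18)
D3 (bracket A^-8 - A^-4 + 2 - A^4 + A^8 - A^12; 14 crossings at w = -4): V = -q^-6 + q^-5 - q^-4 + 2q^-3 - q^-2 + q^-1
why: 2 values of V(q) split the 3 diagrams


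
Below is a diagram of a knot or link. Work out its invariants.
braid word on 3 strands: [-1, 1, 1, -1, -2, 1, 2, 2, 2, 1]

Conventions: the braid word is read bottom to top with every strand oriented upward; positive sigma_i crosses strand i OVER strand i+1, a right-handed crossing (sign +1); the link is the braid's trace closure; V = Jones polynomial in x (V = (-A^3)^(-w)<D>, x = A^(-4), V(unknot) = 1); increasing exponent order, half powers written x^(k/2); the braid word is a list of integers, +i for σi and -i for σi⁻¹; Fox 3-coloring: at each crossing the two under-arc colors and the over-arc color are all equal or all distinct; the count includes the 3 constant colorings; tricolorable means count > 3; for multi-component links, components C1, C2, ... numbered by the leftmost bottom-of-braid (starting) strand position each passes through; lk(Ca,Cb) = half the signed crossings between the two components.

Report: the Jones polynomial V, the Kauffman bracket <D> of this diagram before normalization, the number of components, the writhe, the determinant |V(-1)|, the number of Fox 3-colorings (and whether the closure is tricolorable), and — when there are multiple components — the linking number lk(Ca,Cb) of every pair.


V(x) = x - x^2 + 2x^3 - x^4 + x^5 - x^6
bracket: -A^-12 + A^-8 - A^-4 + 2 - A^4 + A^8, w = +4
1 component, writhe +4, over 10 crossings
det 7, colorings 3 of 3^10 — not tricolorable
observation: w = +4 (over 10 crossings) is diagram-only; (-A^3)^(-4) removes it from V


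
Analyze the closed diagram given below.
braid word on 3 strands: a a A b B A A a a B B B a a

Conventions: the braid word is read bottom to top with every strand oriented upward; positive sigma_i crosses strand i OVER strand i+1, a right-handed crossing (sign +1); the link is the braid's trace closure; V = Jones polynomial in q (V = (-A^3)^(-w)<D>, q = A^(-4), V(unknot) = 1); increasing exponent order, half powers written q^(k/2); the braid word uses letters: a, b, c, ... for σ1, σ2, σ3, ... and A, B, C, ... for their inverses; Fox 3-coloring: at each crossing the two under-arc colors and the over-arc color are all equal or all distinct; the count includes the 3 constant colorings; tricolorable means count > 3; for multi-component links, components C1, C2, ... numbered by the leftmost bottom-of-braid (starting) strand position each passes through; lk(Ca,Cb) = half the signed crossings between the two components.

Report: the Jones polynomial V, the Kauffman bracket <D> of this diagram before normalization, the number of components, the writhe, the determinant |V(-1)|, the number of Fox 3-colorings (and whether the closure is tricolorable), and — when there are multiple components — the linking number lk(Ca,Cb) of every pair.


V(q) = -q^-3 + q^-2 - q^-1 + 3 - q + q^2 - q^3
bracket: -A^-12 + A^-8 - A^-4 + 3 - A^4 + A^8 - A^12, w = 0
1 component, writhe 0, over 14 crossings
det 9, colorings 27 of 3^14 — tricolorable
observation: V is palindromic (span 6, det 9): q -> 1/q fixes it; necessary, not sufficient, for amphichirality


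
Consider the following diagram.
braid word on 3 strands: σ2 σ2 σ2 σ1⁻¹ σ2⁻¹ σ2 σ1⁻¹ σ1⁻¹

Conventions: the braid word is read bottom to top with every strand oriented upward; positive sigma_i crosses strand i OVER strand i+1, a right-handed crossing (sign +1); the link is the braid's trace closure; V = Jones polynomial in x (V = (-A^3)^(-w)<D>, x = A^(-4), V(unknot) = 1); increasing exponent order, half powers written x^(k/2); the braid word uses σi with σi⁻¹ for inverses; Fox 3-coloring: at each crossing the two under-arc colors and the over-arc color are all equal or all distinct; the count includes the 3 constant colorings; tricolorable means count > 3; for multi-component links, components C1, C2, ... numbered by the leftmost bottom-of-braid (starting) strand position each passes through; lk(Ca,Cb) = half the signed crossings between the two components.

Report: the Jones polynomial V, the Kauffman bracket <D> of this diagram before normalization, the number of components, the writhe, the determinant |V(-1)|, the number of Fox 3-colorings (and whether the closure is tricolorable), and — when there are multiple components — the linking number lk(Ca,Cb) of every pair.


V = -x^-3 + x^-2 - x^-1 + 3 - x + x^2 - x^3
<D> = -A^-12 + A^-8 - A^-4 + 3 - A^4 + A^8 - A^12 (w = 0)
1 component over 8 crossings, w = 0
27 Fox colorings among 3^8, |V(-1)| = 9: tricolorable
why: the span of V is 6, forcing >= 6 crossings in any diagram


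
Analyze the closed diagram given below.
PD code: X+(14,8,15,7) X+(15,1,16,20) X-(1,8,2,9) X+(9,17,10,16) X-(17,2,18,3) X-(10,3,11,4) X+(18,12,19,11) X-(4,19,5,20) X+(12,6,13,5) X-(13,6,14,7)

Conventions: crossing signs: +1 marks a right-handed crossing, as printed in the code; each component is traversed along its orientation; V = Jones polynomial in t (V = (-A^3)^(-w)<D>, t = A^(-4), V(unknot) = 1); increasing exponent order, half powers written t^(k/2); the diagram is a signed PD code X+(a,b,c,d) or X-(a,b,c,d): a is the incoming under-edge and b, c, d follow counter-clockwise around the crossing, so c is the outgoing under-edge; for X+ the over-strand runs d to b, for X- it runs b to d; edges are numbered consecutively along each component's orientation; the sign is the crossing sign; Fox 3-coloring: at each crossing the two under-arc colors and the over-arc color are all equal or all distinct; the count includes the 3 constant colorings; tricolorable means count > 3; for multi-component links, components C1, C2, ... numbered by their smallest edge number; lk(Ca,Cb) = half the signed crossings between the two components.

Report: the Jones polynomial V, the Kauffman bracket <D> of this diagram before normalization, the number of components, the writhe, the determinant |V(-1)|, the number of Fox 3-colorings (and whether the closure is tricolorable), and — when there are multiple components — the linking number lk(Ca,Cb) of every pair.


Jones polynomial: V(t) = -t^-3 + t^-2 - t^-1 + 3 - t + t^2 - t^3
<D> = -A^-12 + A^-8 - A^-4 + 3 - A^4 + A^8 - A^12; writhe 0
components 1, writhe 0 (10 crossings)
3-colorings: 27 of 3^10, det 9 — tricolorable
note: w = 0 (over 10 crossings) is diagram-only; (-A^3)^(0) removes it from V


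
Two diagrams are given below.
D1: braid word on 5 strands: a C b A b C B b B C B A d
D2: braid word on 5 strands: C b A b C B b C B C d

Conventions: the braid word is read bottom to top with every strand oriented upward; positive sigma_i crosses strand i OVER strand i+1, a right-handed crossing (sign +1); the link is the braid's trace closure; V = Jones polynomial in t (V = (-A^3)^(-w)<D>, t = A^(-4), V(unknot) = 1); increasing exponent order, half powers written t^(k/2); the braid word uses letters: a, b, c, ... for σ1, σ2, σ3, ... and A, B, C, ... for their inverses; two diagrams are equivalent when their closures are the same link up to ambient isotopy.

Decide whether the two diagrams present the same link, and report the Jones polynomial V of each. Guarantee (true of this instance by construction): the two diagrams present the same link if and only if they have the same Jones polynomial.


equivalent: yes
D1 (bracket A^-7 - A^-3 + A + A^9; 13 crossings at w = -3): V = -t^(-9/2) - t^(-5/2) + t^(-3/2) - t^(-1/2)
V(D2) = -t^(-9/2) - t^(-5/2) + t^(-3/2) - t^(-1/2)  [11 crossings, <D> = A^-7 - A^-3 + A + A^9, w = -3]
observation: D2 (11 crossings) and D1 (13) are Markov-related braid presentations


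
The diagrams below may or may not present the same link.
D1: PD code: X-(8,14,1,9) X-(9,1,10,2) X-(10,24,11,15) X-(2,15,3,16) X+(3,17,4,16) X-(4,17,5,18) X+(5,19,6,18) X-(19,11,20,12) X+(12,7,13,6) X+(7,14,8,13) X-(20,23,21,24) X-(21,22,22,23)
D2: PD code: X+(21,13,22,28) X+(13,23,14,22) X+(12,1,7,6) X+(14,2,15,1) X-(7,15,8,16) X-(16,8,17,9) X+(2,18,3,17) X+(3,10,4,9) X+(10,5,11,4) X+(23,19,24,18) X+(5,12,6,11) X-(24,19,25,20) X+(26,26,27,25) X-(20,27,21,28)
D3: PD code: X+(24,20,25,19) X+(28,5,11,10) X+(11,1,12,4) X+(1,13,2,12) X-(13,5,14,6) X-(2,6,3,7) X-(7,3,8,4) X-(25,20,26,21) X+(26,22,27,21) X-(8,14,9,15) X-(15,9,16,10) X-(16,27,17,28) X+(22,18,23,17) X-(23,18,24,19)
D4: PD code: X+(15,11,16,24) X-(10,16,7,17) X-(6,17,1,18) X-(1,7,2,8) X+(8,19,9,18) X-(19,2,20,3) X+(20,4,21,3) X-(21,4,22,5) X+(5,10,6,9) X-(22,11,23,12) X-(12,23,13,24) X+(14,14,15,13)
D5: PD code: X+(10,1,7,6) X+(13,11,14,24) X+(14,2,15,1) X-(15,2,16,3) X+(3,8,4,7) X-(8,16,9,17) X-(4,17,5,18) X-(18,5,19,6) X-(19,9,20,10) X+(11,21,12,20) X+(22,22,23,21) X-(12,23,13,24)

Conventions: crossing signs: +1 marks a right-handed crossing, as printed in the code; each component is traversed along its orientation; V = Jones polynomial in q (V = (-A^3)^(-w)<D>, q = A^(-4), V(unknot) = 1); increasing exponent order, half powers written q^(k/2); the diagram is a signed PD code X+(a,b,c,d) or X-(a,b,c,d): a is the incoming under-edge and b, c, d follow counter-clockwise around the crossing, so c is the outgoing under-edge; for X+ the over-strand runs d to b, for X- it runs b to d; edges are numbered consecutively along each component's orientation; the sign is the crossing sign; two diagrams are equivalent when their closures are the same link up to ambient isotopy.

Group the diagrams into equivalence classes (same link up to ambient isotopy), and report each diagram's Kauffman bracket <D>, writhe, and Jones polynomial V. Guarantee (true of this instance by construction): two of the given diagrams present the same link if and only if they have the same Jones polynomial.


classes: {D1, D4} | {D2} | {D3, D5}
V(D1) = q^-3 + q^-2 + q^-1 + 1  [12 crossings, <D> = A^-12 + A^-8 + A^-4 + 1, w = -4]
V(D2) = 2q - q^2 + 3q^3 - 2q^4 + 2q^5 - q^6 + q^7  (w +6, c 14, <D> = A^-10 - A^-6 + 2A^-2 - 2A^2 + 3A^6 - A^10 + 2A^14)
D3 (bracket 2A^-6 + A^2 + A^10; 14 crossings at w = -2): V = q^-4 + q^-2 + 2
V(D4) = q^-3 + q^-2 + q^-1 + 1  [12 crossings, <D> = A^-6 + A^-2 + A^2 + A^6, w = -2]
D5 (bracket 2 + A^8 + A^16; 12 crossings at w = 0): V = q^-4 + q^-2 + 2
note: comparing 5 Jones polynomials yields 3 groups


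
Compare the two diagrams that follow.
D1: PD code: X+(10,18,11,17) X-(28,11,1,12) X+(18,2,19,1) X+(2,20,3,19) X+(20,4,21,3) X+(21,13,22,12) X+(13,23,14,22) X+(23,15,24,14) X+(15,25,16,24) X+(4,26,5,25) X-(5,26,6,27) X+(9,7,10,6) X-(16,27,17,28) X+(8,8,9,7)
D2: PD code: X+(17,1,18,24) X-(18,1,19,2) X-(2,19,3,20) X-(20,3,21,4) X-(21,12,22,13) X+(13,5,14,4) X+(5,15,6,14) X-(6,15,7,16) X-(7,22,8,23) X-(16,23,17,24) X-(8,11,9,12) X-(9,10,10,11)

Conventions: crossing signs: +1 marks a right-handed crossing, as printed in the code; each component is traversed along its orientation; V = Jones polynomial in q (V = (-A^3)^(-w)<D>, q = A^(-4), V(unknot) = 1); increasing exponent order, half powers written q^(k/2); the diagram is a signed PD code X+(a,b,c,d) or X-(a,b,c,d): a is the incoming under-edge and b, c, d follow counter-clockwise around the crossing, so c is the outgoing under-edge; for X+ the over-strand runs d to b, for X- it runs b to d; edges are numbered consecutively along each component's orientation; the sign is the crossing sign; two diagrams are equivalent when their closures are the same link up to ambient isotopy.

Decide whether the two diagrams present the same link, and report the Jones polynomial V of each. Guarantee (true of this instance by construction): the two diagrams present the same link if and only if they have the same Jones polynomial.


same link: no
V(D1) = q^2 - q^3 + 3q^4 - 3q^5 + 3q^6 - 3q^7 + 2q^8 - q^9  [14 crossings, <D> = -A^-12 + 2A^-8 - 3A^-4 + 3 - 3A^4 + 3A^8 - A^12 + A^16, w = +8]
V(D2) = -q^-6 + q^-5 - q^-4 + 2q^-3 - q^-2 + q^-1  [12 crossings, <D> = A^-14 - A^-10 + 2A^-6 - A^-2 + A^2 - A^6, w = -6]
insight: V(q) takes 2 values over 2 diagrams, fixing the grouping


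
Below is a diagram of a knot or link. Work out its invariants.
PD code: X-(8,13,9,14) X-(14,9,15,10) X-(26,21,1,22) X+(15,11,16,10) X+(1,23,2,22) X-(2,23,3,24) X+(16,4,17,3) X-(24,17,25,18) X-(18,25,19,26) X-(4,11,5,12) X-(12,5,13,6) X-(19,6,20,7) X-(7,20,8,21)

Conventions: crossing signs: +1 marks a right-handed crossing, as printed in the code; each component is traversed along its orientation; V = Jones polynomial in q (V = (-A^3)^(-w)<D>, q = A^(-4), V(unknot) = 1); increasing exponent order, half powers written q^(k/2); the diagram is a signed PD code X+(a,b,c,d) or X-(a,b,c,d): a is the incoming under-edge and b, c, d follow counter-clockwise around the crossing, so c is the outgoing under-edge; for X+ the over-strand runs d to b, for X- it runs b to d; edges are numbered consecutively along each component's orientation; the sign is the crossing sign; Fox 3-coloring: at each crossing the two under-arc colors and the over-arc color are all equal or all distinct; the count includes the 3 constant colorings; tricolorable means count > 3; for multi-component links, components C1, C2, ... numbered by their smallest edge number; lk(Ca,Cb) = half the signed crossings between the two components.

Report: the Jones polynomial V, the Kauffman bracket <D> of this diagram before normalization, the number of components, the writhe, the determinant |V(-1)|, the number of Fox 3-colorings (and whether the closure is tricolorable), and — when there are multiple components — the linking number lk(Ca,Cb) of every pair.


Jones polynomial: V(q) = q^-10 - 3q^-9 + 4q^-8 - 6q^-7 + 6q^-6 - 5q^-5 + 5q^-4 - 2q^-3 + q^-2
<D> = -A^-13 + 2A^-9 - 5A^-5 + 5A^-1 - 6A^3 + 6A^7 - 4A^11 + 3A^15 - A^19; writhe -7
components 1, writhe -7 (13 crossings)
3-colorings: 9 of 3^13, det 33 — tricolorable
note: det 33 = |V(-1)|; divisible by 3, so tricolorable


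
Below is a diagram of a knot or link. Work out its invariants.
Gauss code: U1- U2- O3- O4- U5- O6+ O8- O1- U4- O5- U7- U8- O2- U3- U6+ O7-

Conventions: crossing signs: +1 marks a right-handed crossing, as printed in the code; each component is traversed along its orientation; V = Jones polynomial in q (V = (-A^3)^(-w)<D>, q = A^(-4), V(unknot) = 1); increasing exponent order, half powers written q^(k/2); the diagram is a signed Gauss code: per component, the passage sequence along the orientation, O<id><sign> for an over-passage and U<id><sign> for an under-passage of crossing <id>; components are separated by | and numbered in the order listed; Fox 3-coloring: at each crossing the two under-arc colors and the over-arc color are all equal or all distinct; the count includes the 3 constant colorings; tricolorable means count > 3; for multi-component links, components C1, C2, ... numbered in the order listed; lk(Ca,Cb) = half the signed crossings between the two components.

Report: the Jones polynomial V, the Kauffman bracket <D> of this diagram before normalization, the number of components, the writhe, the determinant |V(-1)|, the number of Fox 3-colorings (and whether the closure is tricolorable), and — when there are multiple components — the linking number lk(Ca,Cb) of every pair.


V = q^-8 - 2q^-7 + q^-6 - 2q^-5 + 2q^-4 + q^-2
<D> = A^-10 + 2A^-2 - 2A^2 + A^6 - 2A^10 + A^14 (w = -6)
1 component over 8 crossings, w = -6
27 Fox colorings among 3^8, |V(-1)| = 9: tricolorable
why: V spans 6 powers of q: at least 6 crossings in any diagram


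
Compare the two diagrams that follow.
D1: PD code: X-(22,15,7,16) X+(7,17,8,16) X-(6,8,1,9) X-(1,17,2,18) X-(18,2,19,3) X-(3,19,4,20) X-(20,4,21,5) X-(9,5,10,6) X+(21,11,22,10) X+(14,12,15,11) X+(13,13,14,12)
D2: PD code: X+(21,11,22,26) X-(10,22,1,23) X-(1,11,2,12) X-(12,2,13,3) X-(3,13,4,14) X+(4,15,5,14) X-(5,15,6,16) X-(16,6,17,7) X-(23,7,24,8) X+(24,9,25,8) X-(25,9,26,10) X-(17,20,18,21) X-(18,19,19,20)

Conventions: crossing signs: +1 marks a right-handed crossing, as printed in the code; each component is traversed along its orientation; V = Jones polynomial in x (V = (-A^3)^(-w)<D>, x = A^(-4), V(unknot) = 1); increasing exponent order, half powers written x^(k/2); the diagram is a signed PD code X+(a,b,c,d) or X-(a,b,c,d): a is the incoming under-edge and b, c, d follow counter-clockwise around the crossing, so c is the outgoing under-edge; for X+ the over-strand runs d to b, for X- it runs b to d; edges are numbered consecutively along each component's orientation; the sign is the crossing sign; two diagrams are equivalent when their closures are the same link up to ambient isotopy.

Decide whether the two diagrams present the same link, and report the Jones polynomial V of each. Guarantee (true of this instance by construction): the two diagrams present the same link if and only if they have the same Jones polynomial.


equivalent: yes
V(D1) = -x^(-15/2) + x^(-13/2) - 2x^(-11/2) + 2x^(-9/2) - 2x^(-7/2) + x^(-5/2) - x^(-3/2)  (w -3, c 11, <D> = A^-3 - A + 2A^5 - 2A^9 + 2A^13 - A^17 + A^21)
V(D2) = -x^(-15/2) + x^(-13/2) - 2x^(-11/2) + 2x^(-9/2) - 2x^(-7/2) + x^(-5/2) - x^(-3/2)  [13 crossings, <D> = A^-15 - A^-11 + 2A^-7 - 2A^-3 + 2A - A^5 + A^9, w = -7]
key observation: from 11 to 13 crossings by R-moves: one link, two diagrams


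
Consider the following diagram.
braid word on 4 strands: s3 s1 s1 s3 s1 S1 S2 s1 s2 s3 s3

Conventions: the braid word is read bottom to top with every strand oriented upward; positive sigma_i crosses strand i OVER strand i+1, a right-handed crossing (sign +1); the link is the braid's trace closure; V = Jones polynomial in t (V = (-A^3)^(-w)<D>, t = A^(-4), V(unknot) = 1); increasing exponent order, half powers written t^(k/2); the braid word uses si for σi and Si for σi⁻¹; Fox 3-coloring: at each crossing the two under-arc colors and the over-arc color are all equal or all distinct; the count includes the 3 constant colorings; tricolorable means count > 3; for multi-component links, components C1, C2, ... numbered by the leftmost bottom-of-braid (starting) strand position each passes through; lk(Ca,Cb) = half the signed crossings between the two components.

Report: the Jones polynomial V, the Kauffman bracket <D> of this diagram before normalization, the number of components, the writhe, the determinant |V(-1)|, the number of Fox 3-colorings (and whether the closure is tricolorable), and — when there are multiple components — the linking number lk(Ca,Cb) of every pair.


V = t^2 + 2t^4 - t^5 + 2t^6 - t^7 + t^8
<D> = -A^-11 + A^-7 - 2A^-3 + A - 2A^5 - A^13 (w = +7)
3 components over 11 crossings, w = +7
lk(C1,C2): +1
lk(C1,C3) = +2
linking number lk(C2,C3) = 0
3 Fox colorings among 3^11, |V(-1)| = 8: not tricolorable
why: the span of V is 6, within the link bound 11 + 3 - 1
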